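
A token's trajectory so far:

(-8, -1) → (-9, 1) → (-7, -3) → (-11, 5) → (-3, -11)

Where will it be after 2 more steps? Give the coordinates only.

(13, -43)

Step-to-step displacements: (-1, +2), (+2, -4), (-4, +8), (+8, -16); each is -2× the previous.
step 5: (-3, -11) + (-16, +32) → (-19, 21)
step 6: (-19, 21) + (+32, -64) → (13, -43)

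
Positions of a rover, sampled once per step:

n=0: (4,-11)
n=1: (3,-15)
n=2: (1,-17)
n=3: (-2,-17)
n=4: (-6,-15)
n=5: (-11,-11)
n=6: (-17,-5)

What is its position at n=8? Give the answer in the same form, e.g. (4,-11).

Taking differences between consecutive positions: (-1,-4), (-2,-2), (-3,+0), (-4,+2), (-5,+4), (-6,+6). These grow by (-1,+2) each step.
step 7: (-17,-5) + (-7,+8) → (-24,3)
step 8: (-24,3) + (-8,+10) → (-32,13)

(-32,13)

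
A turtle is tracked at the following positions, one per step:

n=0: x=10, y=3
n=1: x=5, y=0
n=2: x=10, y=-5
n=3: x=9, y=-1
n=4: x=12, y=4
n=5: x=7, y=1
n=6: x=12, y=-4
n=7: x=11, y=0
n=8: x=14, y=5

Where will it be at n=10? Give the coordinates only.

x=14, y=-3

The moves between consecutive positions are (-5,-3), (+5,-5), (-1,+4), (+3,+5), (-5,-3), (+5,-5), (-1,+4), (+3,+5); they repeat the 4-cycle [(-5,-3), (+5,-5), (-1,+4), (+3,+5)].
step 9: apply (-5,-3) → x=9, y=2
step 10: apply (+5,-5) → x=14, y=-3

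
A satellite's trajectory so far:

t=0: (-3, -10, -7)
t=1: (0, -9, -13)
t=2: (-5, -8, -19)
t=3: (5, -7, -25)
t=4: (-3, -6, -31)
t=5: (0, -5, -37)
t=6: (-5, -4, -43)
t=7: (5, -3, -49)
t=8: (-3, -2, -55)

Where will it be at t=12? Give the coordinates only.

(-3, 2, -79)

The first coordinate repeats the cycle [-3, 0, -5, 5] with period 4; step 12 mod 4 = 0, giving -3.
The second coordinate changes by +1 each step, so at step 12 it is -10 + 12·(1) = 2.
The third coordinate changes by -6 each step, so at step 12 it is -7 + 12·(-6) = -79.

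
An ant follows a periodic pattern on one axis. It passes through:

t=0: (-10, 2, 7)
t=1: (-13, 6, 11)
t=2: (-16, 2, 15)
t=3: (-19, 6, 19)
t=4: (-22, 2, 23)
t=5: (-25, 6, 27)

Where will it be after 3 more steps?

The first coordinate changes by -3 each step, so at step 8 it is -10 + 8·(-3) = -34.
The second coordinate repeats the cycle [2, 6] with period 2; step 8 mod 2 = 0, giving 2.
The third coordinate changes by +4 each step, so at step 8 it is 7 + 8·(4) = 39.

(-34, 2, 39)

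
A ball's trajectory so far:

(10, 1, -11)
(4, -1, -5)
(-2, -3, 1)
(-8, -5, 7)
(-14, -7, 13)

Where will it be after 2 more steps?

Constant displacement of (-6, -2, +6) per step.
step 5: (-14, -7, 13) + (-6, -2, +6) → (-20, -9, 19)
step 6: (-20, -9, 19) + (-6, -2, +6) → (-26, -11, 25)

(-26, -11, 25)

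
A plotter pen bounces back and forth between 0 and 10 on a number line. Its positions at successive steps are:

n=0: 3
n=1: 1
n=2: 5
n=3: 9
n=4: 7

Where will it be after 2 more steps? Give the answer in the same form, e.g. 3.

1

The value travels 4 per step and bounces off the walls at 0 and 10.
  step 5: 7 → 3
  step 6: 3 → 1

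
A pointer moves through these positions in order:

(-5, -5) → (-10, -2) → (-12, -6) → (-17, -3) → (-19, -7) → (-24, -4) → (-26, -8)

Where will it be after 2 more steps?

(-33, -9)

Differencing gives (-5, +3), (-2, -4), (-5, +3), (-2, -4), (-5, +3), (-2, -4). This is the pattern (-5, +3), (-2, -4) repeated.
step 7: apply (-5, +3) → (-31, -5)
step 8: apply (-2, -4) → (-33, -9)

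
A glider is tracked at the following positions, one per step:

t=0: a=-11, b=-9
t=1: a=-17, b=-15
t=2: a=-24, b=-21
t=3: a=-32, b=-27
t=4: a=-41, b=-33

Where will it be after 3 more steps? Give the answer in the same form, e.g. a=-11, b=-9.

a=-74, b=-51

Taking differences between consecutive positions: (-6,-6), (-7,-6), (-8,-6), (-9,-6). These grow by (-1,+0) each step.
step 5: a=-41, b=-33 + (-10,-6) → a=-51, b=-39
step 6: a=-51, b=-39 + (-11,-6) → a=-62, b=-45
step 7: a=-62, b=-45 + (-12,-6) → a=-74, b=-51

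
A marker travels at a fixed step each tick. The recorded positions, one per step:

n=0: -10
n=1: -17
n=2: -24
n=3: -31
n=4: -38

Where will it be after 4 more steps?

-66

The position changes by -7 every step.
step 5: -38 − 7 → -45
step 6: -45 − 7 → -52
step 7: -52 − 7 → -59
step 8: -59 − 7 → -66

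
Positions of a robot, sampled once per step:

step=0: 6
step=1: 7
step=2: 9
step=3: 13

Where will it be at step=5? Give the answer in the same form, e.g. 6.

The jumps are +1, +2, +4 — a geometric progression with ratio 2.
step 4: 13 + 8 → 21
step 5: 21 + 16 → 37

37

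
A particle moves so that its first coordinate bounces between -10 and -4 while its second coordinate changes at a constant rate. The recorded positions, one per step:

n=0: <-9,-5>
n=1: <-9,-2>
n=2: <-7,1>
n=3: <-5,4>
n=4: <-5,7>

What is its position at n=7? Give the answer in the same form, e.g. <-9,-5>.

<-9,16>

The first coordinate reflects between -10 and -4, moving 2 per step.
  step 5: -5 → -7
  step 6: -7 → -9
  step 7: -9 → -9
The second coordinate changes by +3 each step: at step 7 it is 16.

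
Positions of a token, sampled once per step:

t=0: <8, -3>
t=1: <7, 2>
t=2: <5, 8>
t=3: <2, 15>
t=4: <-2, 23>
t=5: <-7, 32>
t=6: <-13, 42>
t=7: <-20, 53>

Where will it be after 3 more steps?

Successive displacements: <-1, +5>, <-2, +6>, <-3, +7>, <-4, +8>, <-5, +9>, <-6, +10>, <-7, +11> — each changes by <-1, +1>.
step 8: <-20, 53> + <-8, +12> → <-28, 65>
step 9: <-28, 65> + <-9, +13> → <-37, 78>
step 10: <-37, 78> + <-10, +14> → <-47, 92>

<-47, 92>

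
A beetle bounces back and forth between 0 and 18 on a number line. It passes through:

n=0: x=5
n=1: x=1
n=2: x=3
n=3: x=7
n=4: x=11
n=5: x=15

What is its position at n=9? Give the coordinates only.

The value reflects between 0 and 18, moving 4 per step.
  step 6: 15 → 17
  step 7: 17 → 13
  step 8: 13 → 9
  step 9: 9 → 5

x=5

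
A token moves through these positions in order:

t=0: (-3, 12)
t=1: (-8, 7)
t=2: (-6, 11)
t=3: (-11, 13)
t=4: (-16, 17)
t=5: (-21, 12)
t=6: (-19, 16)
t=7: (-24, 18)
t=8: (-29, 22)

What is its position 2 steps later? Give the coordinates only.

(-32, 21)

Differencing gives (-5, -5), (+2, +4), (-5, +2), (-5, +4), (-5, -5), (+2, +4), (-5, +2), (-5, +4). This is the pattern (-5, -5), (+2, +4), (-5, +2), (-5, +4) repeated.
step 9: apply (-5, -5) → (-34, 17)
step 10: apply (+2, +4) → (-32, 21)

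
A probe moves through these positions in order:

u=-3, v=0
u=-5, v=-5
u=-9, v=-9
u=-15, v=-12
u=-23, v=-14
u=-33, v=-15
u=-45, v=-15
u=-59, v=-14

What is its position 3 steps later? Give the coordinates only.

u=-113, v=-5

First differences are (-2, -5), (-4, -4), (-6, -3), (-8, -2), (-10, -1), (-12, +0), (-14, +1); their common second difference is (-2, +1) (constant acceleration).
step 8: u=-59, v=-14 + (-16, +2) → u=-75, v=-12
step 9: u=-75, v=-12 + (-18, +3) → u=-93, v=-9
step 10: u=-93, v=-9 + (-20, +4) → u=-113, v=-5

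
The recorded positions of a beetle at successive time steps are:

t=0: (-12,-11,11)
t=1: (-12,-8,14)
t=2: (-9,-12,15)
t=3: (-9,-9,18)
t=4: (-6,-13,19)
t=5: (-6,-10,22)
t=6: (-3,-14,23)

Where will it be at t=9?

(0,-12,30)

Differencing gives (+0,+3,+3), (+3,-4,+1), (+0,+3,+3), (+3,-4,+1), (+0,+3,+3), (+3,-4,+1). This is the pattern (+0,+3,+3), (+3,-4,+1) repeated.
step 7: apply (+0,+3,+3) → (-3,-11,26)
step 8: apply (+3,-4,+1) → (0,-15,27)
step 9: apply (+0,+3,+3) → (0,-12,30)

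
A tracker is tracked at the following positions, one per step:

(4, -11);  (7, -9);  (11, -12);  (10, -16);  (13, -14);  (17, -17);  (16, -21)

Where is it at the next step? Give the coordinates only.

(19, -19)

Step-to-step displacements: (+3, +2), (+4, -3), (-1, -4), (+3, +2), (+4, -3), (-1, -4) — a repeating cycle of length 3.
step 7: apply (+3, +2) → (19, -19)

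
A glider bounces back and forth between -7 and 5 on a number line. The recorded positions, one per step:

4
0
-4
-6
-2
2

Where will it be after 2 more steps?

0

The value reflects between -7 and 5, moving 4 per step.
  step 6: 2 → 4
  step 7: 4 → 0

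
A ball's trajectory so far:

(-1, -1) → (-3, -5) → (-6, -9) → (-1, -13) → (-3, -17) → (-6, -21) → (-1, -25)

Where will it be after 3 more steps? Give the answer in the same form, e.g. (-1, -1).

First: cycles through -1, -3, -6 every 3 steps. Step 9 lands at position 0 of the cycle → -1.
Second: linear, -4 per step → -37 at step 9.

(-1, -37)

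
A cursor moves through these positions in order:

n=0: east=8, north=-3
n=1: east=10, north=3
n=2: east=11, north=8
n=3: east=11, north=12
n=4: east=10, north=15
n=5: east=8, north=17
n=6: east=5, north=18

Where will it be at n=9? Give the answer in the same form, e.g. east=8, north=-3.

east=-10, north=15

Successive displacements: (+2, +6), (+1, +5), (+0, +4), (-1, +3), (-2, +2), (-3, +1) — each changes by (-1, -1).
step 7: east=5, north=18 + (-4, +0) → east=1, north=18
step 8: east=1, north=18 + (-5, -1) → east=-4, north=17
step 9: east=-4, north=17 + (-6, -2) → east=-10, north=15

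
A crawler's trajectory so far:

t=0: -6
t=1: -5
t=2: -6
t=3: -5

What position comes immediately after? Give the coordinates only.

-6

Step-to-step displacements: +1, -1, +1; each is -1× the previous.
step 4: -5 − 1 → -6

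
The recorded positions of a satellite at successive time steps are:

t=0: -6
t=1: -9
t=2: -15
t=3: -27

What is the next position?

Step-to-step displacements: -3, -6, -12; each is 2× the previous.
step 4: -27 − 24 → -51

-51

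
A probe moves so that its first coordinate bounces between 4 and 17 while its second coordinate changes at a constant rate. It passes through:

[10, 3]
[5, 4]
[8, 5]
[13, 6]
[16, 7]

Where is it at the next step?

The first coordinate travels 5 per step and bounces off the walls at 4 and 17.
  step 5: 16 → 11
The second coordinate changes by +1 each step: at step 5 it is 8.

[11, 8]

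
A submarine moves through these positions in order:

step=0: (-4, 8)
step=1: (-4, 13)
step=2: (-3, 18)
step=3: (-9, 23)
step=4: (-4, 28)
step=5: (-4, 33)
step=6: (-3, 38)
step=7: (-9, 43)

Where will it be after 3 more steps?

(-3, 58)

First: cycles through -4, -4, -3, -9 every 4 steps. Step 10 lands at position 2 of the cycle → -3.
Second: linear, +5 per step → 58 at step 10.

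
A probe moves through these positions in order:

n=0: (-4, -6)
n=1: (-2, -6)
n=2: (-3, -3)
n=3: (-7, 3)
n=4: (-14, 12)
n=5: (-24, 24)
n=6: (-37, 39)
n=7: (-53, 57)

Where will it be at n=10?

(-119, 129)

Taking differences between consecutive positions: (+2, +0), (-1, +3), (-4, +6), (-7, +9), (-10, +12), (-13, +15), (-16, +18). These grow by (-3, +3) each step.
step 8: (-53, 57) + (-19, +21) → (-72, 78)
step 9: (-72, 78) + (-22, +24) → (-94, 102)
step 10: (-94, 102) + (-25, +27) → (-119, 129)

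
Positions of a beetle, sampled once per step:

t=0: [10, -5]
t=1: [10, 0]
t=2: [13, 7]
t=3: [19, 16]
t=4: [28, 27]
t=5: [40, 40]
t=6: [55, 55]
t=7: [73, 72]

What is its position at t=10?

[145, 135]

Taking differences between consecutive positions: [+0, +5], [+3, +7], [+6, +9], [+9, +11], [+12, +13], [+15, +15], [+18, +17]. These grow by [+3, +2] each step.
step 8: [73, 72] + [+21, +19] → [94, 91]
step 9: [94, 91] + [+24, +21] → [118, 112]
step 10: [118, 112] + [+27, +23] → [145, 135]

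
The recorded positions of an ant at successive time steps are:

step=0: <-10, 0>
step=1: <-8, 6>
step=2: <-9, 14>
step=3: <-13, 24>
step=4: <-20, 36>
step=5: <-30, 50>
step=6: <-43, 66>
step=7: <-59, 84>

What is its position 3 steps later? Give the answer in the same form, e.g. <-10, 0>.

Taking differences between consecutive positions: <+2, +6>, <-1, +8>, <-4, +10>, <-7, +12>, <-10, +14>, <-13, +16>, <-16, +18>. These grow by <-3, +2> each step.
step 8: <-59, 84> + <-19, +20> → <-78, 104>
step 9: <-78, 104> + <-22, +22> → <-100, 126>
step 10: <-100, 126> + <-25, +24> → <-125, 150>

<-125, 150>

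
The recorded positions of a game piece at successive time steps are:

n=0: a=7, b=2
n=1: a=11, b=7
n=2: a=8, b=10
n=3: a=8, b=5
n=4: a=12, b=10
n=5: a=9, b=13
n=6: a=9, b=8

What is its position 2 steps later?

a=10, b=16

The moves between consecutive positions are (+4, +5), (-3, +3), (+0, -5), (+4, +5), (-3, +3), (+0, -5); they repeat the 3-cycle [(+4, +5), (-3, +3), (+0, -5)].
step 7: apply (+4, +5) → a=13, b=13
step 8: apply (-3, +3) → a=10, b=16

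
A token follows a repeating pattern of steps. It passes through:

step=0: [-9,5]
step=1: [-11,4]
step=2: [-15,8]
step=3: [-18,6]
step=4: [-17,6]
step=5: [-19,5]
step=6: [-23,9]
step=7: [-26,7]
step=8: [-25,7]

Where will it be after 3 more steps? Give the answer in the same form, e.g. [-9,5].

Step-to-step displacements: [-2,-1], [-4,+4], [-3,-2], [+1,+0], [-2,-1], [-4,+4], [-3,-2], [+1,+0] — a repeating cycle of length 4.
step 9: apply [-2,-1] → [-27,6]
step 10: apply [-4,+4] → [-31,10]
step 11: apply [-3,-2] → [-34,8]

[-34,8]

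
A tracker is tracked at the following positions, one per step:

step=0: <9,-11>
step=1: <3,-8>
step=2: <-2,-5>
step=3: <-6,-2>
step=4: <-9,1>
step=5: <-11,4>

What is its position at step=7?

First differences are <-6,+3>, <-5,+3>, <-4,+3>, <-3,+3>, <-2,+3>; their common second difference is <+1,+0> (constant acceleration).
step 6: <-11,4> + <-1,+3> → <-12,7>
step 7: <-12,7> + <+0,+3> → <-12,10>

<-12,10>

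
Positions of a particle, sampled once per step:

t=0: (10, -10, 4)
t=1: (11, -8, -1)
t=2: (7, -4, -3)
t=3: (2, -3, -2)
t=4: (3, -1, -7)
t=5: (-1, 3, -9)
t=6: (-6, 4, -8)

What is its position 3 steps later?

Step-to-step displacements: (+1, +2, -5), (-4, +4, -2), (-5, +1, +1), (+1, +2, -5), (-4, +4, -2), (-5, +1, +1) — a repeating cycle of length 3.
step 7: apply (+1, +2, -5) → (-5, 6, -13)
step 8: apply (-4, +4, -2) → (-9, 10, -15)
step 9: apply (-5, +1, +1) → (-14, 11, -14)

(-14, 11, -14)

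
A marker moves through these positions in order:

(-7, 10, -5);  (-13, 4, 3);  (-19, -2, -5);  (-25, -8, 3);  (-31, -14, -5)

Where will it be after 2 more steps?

(-43, -26, -5)

The first coordinate changes by -6 each step, so at step 6 it is -7 + 6·(-6) = -43.
The second coordinate changes by -6 each step, so at step 6 it is 10 + 6·(-6) = -26.
The third coordinate repeats the cycle [-5, 3] with period 2; step 6 mod 2 = 0, giving -5.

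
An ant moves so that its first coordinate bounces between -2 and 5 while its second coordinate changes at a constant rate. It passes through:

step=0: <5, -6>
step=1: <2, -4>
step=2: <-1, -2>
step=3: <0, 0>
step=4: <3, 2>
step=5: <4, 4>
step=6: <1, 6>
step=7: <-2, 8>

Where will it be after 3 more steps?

<3, 14>

The first coordinate travels 3 per step and bounces off the walls at -2 and 5.
  step 8: -2 → 1
  step 9: 1 → 4
  step 10: 4 → 3
The second coordinate changes by +2 each step: at step 10 it is 14.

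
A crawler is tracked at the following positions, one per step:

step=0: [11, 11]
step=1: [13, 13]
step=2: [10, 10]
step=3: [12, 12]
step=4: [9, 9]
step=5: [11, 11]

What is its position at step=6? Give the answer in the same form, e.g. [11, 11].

The moves between consecutive positions are [+2, +2], [-3, -3], [+2, +2], [-3, -3], [+2, +2]; they repeat the 2-cycle [[+2, +2], [-3, -3]].
step 6: apply [-3, -3] → [8, 8]

[8, 8]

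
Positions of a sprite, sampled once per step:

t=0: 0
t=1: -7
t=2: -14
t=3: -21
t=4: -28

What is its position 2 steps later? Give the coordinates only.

-42

Constant displacement of -7 per step.
step 5: -28 − 7 → -35
step 6: -35 − 7 → -42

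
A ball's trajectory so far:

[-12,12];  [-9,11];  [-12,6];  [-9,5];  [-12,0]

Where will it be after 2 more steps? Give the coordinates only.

[-12,-6]

Differencing gives [+3,-1], [-3,-5], [+3,-1], [-3,-5]. This is the pattern [+3,-1], [-3,-5] repeated.
step 5: apply [+3,-1] → [-9,-1]
step 6: apply [-3,-5] → [-12,-6]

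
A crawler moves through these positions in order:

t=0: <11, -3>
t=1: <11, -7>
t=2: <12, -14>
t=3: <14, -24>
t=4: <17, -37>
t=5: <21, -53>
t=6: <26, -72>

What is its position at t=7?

First differences are <+0, -4>, <+1, -7>, <+2, -10>, <+3, -13>, <+4, -16>, <+5, -19>; their common second difference is <+1, -3> (constant acceleration).
step 7: <26, -72> + <+6, -22> → <32, -94>

<32, -94>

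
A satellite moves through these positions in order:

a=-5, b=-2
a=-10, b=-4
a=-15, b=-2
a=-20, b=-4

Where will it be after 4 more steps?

The a coordinate changes by -5 each step, so at step 7 it is -5 + 7·(-5) = -40.
The b coordinate repeats the cycle [-2, -4] with period 2; step 7 mod 2 = 1, giving -4.

a=-40, b=-4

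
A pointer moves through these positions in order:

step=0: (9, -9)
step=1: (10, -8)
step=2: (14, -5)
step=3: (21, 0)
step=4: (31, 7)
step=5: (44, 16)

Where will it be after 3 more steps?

Successive displacements: (+1, +1), (+4, +3), (+7, +5), (+10, +7), (+13, +9) — each changes by (+3, +2).
step 6: (44, 16) + (+16, +11) → (60, 27)
step 7: (60, 27) + (+19, +13) → (79, 40)
step 8: (79, 40) + (+22, +15) → (101, 55)

(101, 55)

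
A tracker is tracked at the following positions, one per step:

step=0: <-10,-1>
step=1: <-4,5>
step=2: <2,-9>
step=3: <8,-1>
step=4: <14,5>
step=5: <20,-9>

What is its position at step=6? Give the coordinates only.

<26,-1>

First: linear, +6 per step → 26 at step 6.
Second: cycles through -1, 5, -9 every 3 steps. Step 6 lands at position 0 of the cycle → -1.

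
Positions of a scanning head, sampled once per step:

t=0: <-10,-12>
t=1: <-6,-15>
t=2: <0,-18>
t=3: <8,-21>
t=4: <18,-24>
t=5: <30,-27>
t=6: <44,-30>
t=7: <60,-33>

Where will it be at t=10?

Taking differences between consecutive positions: <+4,-3>, <+6,-3>, <+8,-3>, <+10,-3>, <+12,-3>, <+14,-3>, <+16,-3>. These grow by <+2,+0> each step.
step 8: <60,-33> + <+18,-3> → <78,-36>
step 9: <78,-36> + <+20,-3> → <98,-39>
step 10: <98,-39> + <+22,-3> → <120,-42>

<120,-42>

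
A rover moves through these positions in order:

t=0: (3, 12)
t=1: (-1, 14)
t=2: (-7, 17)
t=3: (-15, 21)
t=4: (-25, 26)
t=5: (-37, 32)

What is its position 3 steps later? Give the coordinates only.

(-85, 56)

Taking differences between consecutive positions: (-4, +2), (-6, +3), (-8, +4), (-10, +5), (-12, +6). These grow by (-2, +1) each step.
step 6: (-37, 32) + (-14, +7) → (-51, 39)
step 7: (-51, 39) + (-16, +8) → (-67, 47)
step 8: (-67, 47) + (-18, +9) → (-85, 56)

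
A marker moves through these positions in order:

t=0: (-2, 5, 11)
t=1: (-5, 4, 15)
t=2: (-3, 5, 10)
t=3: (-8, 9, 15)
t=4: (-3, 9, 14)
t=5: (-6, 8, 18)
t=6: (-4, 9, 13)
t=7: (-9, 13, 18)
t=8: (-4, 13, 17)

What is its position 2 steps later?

The moves between consecutive positions are (-3, -1, +4), (+2, +1, -5), (-5, +4, +5), (+5, +0, -1), (-3, -1, +4), (+2, +1, -5), (-5, +4, +5), (+5, +0, -1); they repeat the 4-cycle [(-3, -1, +4), (+2, +1, -5), (-5, +4, +5), (+5, +0, -1)].
step 9: apply (-3, -1, +4) → (-7, 12, 21)
step 10: apply (+2, +1, -5) → (-5, 13, 16)

(-5, 13, 16)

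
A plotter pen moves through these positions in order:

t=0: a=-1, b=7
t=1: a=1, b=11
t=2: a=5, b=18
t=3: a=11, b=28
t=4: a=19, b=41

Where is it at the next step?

Taking differences between consecutive positions: (+2,+4), (+4,+7), (+6,+10), (+8,+13). These grow by (+2,+3) each step.
step 5: a=19, b=41 + (+10,+16) → a=29, b=57

a=29, b=57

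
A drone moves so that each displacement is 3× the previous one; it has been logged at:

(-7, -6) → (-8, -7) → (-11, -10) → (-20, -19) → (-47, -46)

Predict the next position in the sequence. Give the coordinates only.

The jumps are (-1, -1), (-3, -3), (-9, -9), (-27, -27) — a geometric progression with ratio 3.
step 5: (-47, -46) + (-81, -81) → (-128, -127)

(-128, -127)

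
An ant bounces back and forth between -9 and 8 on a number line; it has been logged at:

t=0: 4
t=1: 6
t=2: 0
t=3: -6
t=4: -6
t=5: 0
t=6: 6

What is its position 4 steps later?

The value reflects between -9 and 8, moving 6 per step.
  step 7: 6 → 4
  step 8: 4 → -2
  step 9: -2 → -8
  step 10: -8 → -4

-4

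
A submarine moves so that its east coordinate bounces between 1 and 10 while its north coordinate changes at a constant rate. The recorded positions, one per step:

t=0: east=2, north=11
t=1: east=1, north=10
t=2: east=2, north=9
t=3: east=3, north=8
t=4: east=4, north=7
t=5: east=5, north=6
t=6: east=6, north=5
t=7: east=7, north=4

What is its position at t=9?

The east coordinate reflects between 1 and 10, moving 1 per step.
  step 8: 7 → 8
  step 9: 8 → 9
The north coordinate changes by -1 each step: at step 9 it is 2.

east=9, north=2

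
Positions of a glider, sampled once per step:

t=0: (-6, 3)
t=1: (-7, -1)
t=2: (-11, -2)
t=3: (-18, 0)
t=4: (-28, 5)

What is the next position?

Successive displacements: (-1, -4), (-4, -1), (-7, +2), (-10, +5) — each changes by (-3, +3).
step 5: (-28, 5) + (-13, +8) → (-41, 13)

(-41, 13)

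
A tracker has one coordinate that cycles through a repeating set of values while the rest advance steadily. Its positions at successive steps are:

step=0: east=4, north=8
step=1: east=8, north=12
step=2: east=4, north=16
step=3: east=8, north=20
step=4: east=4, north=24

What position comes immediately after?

east=8, north=28

East: cycles through 4, 8 every 2 steps. Step 5 lands at position 1 of the cycle → 8.
North: linear, +4 per step → 28 at step 5.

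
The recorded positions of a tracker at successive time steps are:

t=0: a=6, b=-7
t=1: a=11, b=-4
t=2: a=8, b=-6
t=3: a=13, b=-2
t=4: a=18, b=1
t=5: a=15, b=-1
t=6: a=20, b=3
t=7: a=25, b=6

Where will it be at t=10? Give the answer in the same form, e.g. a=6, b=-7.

The moves between consecutive positions are (+5, +3), (-3, -2), (+5, +4), (+5, +3), (-3, -2), (+5, +4), (+5, +3); they repeat the 3-cycle [(+5, +3), (-3, -2), (+5, +4)].
step 8: apply (-3, -2) → a=22, b=4
step 9: apply (+5, +4) → a=27, b=8
step 10: apply (+5, +3) → a=32, b=11

a=32, b=11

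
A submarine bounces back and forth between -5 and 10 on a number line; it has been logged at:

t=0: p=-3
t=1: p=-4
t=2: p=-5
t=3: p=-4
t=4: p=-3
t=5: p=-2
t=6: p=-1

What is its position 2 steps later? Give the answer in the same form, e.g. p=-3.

The value travels 1 per step and bounces off the walls at -5 and 10.
  step 7: -1 → 0
  step 8: 0 → 1

p=1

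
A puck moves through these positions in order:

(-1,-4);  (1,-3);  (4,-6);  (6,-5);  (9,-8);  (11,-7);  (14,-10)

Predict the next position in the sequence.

(16,-9)

Differencing gives (+2,+1), (+3,-3), (+2,+1), (+3,-3), (+2,+1), (+3,-3). This is the pattern (+2,+1), (+3,-3) repeated.
step 7: apply (+2,+1) → (16,-9)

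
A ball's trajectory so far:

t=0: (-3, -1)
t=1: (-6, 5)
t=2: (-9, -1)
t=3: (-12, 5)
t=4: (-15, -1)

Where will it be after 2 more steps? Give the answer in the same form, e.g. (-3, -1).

The first coordinate changes by -3 each step, so at step 6 it is -3 + 6·(-3) = -21.
The second coordinate repeats the cycle [-1, 5] with period 2; step 6 mod 2 = 0, giving -1.

(-21, -1)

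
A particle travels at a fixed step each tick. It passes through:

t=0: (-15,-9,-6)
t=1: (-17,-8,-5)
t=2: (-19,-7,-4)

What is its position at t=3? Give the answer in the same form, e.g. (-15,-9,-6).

(-21,-6,-3)

Constant displacement of (-2,+1,+1) per step.
step 3: (-19,-7,-4) + (-2,+1,+1) → (-21,-6,-3)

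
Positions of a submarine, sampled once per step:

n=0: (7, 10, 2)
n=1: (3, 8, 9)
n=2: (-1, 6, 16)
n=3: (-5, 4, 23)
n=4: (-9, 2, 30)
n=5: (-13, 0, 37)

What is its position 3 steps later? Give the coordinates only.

(-25, -6, 58)

Constant displacement of (-4, -2, +7) per step.
step 6: (-13, 0, 37) + (-4, -2, +7) → (-17, -2, 44)
step 7: (-17, -2, 44) + (-4, -2, +7) → (-21, -4, 51)
step 8: (-21, -4, 51) + (-4, -2, +7) → (-25, -6, 58)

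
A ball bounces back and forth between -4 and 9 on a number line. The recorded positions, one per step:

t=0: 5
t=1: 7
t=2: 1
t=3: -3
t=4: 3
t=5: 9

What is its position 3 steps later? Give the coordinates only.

The value travels 6 per step and bounces off the walls at -4 and 9.
  step 6: 9 → 3
  step 7: 3 → -3
  step 8: -3 → 1

1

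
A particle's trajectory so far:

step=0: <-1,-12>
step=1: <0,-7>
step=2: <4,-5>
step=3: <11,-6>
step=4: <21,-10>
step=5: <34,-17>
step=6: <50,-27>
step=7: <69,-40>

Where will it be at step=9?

Taking differences between consecutive positions: <+1,+5>, <+4,+2>, <+7,-1>, <+10,-4>, <+13,-7>, <+16,-10>, <+19,-13>. These grow by <+3,-3> each step.
step 8: <69,-40> + <+22,-16> → <91,-56>
step 9: <91,-56> + <+25,-19> → <116,-75>

<116,-75>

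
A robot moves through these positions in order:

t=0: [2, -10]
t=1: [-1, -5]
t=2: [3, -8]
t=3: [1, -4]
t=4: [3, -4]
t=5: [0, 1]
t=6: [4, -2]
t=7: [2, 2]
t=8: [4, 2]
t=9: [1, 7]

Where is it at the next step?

[5, 4]

Differencing gives [-3, +5], [+4, -3], [-2, +4], [+2, +0], [-3, +5], [+4, -3], [-2, +4], [+2, +0], [-3, +5]. This is the pattern [-3, +5], [+4, -3], [-2, +4], [+2, +0] repeated.
step 10: apply [+4, -3] → [5, 4]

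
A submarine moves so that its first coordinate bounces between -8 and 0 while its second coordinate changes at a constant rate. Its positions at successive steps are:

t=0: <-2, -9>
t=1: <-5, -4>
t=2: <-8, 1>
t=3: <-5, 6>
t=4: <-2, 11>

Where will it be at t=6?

The first coordinate reflects between -8 and 0, moving 3 per step.
  step 5: -2 → -1
  step 6: -1 → -4
The second coordinate changes by +5 each step: at step 6 it is 21.

<-4, 21>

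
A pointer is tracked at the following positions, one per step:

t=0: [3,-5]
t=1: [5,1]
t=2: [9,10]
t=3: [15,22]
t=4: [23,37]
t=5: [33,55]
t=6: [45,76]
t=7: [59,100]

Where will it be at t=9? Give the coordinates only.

[93,157]

Taking differences between consecutive positions: [+2,+6], [+4,+9], [+6,+12], [+8,+15], [+10,+18], [+12,+21], [+14,+24]. These grow by [+2,+3] each step.
step 8: [59,100] + [+16,+27] → [75,127]
step 9: [75,127] + [+18,+30] → [93,157]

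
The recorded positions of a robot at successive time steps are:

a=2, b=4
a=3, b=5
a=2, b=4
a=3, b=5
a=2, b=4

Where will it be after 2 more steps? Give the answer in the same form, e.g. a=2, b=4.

a=2, b=4

The jumps are (+1, +1), (-1, -1), (+1, +1), (-1, -1) — a geometric progression with ratio -1.
step 5: a=2, b=4 + (+1, +1) → a=3, b=5
step 6: a=3, b=5 + (-1, -1) → a=2, b=4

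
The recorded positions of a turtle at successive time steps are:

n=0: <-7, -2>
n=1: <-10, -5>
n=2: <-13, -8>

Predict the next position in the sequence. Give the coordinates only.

Each step adds <-3, -3> to the position.
step 3: <-13, -8> + <-3, -3> → <-16, -11>

<-16, -11>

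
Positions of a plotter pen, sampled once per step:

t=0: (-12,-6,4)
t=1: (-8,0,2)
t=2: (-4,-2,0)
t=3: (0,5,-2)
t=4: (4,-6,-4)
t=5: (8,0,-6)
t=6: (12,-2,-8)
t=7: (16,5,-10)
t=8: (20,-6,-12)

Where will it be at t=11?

The first coordinate changes by +4 each step, so at step 11 it is -12 + 11·(4) = 32.
The second coordinate repeats the cycle [-6, 0, -2, 5] with period 4; step 11 mod 4 = 3, giving 5.
The third coordinate changes by -2 each step, so at step 11 it is 4 + 11·(-2) = -18.

(32,5,-18)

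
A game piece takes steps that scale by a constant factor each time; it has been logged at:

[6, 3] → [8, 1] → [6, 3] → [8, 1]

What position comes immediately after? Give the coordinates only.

Step-to-step displacements: [+2, -2], [-2, +2], [+2, -2]; each is -1× the previous.
step 4: [8, 1] + [-2, +2] → [6, 3]

[6, 3]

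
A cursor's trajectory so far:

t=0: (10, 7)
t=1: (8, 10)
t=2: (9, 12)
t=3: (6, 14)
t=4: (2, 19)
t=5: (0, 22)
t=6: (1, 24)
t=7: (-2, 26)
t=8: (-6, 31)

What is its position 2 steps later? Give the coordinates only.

(-7, 36)

The moves between consecutive positions are (-2, +3), (+1, +2), (-3, +2), (-4, +5), (-2, +3), (+1, +2), (-3, +2), (-4, +5); they repeat the 4-cycle [(-2, +3), (+1, +2), (-3, +2), (-4, +5)].
step 9: apply (-2, +3) → (-8, 34)
step 10: apply (+1, +2) → (-7, 36)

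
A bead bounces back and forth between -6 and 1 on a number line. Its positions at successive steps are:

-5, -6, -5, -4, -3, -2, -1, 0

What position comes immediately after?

1

The value reflects between -6 and 1, moving 1 per step.
  step 8: 0 → 1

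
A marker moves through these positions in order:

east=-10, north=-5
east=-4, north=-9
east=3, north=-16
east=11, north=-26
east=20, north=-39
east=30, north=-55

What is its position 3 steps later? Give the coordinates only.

east=66, north=-121

First differences are (+6,-4), (+7,-7), (+8,-10), (+9,-13), (+10,-16); their common second difference is (+1,-3) (constant acceleration).
step 6: east=30, north=-55 + (+11,-19) → east=41, north=-74
step 7: east=41, north=-74 + (+12,-22) → east=53, north=-96
step 8: east=53, north=-96 + (+13,-25) → east=66, north=-121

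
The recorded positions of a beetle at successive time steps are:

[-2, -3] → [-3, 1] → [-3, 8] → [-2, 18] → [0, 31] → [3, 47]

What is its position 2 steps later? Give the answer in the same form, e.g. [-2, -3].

[12, 88]

First differences are [-1, +4], [+0, +7], [+1, +10], [+2, +13], [+3, +16]; their common second difference is [+1, +3] (constant acceleration).
step 6: [3, 47] + [+4, +19] → [7, 66]
step 7: [7, 66] + [+5, +22] → [12, 88]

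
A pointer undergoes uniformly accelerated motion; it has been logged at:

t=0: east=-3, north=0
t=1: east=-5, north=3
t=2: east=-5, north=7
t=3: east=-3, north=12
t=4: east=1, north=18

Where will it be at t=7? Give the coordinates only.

First differences are (-2,+3), (+0,+4), (+2,+5), (+4,+6); their common second difference is (+2,+1) (constant acceleration).
step 5: east=1, north=18 + (+6,+7) → east=7, north=25
step 6: east=7, north=25 + (+8,+8) → east=15, north=33
step 7: east=15, north=33 + (+10,+9) → east=25, north=42

east=25, north=42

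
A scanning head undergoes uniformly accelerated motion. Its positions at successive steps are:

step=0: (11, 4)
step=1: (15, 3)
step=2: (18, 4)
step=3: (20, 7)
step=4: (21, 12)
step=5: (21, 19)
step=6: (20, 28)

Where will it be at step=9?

(11, 67)

First differences are (+4, -1), (+3, +1), (+2, +3), (+1, +5), (+0, +7), (-1, +9); their common second difference is (-1, +2) (constant acceleration).
step 7: (20, 28) + (-2, +11) → (18, 39)
step 8: (18, 39) + (-3, +13) → (15, 52)
step 9: (15, 52) + (-4, +15) → (11, 67)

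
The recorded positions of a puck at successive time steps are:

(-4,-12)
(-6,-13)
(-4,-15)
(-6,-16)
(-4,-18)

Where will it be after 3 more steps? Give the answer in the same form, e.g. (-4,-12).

(-6,-22)

The moves between consecutive positions are (-2,-1), (+2,-2), (-2,-1), (+2,-2); they repeat the 2-cycle [(-2,-1), (+2,-2)].
step 5: apply (-2,-1) → (-6,-19)
step 6: apply (+2,-2) → (-4,-21)
step 7: apply (-2,-1) → (-6,-22)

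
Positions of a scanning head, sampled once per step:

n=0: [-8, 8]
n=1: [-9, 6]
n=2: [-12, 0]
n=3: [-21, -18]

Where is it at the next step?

Consecutive displacements [-1, -2], [-3, -6], [-9, -18] scale by a factor of 3 each step.
step 4: [-21, -18] + [-27, -54] → [-48, -72]

[-48, -72]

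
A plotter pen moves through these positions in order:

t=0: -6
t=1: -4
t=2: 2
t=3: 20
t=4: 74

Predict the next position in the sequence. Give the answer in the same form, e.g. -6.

Step-to-step displacements: +2, +6, +18, +54; each is 3× the previous.
step 5: 74 + 162 → 236

236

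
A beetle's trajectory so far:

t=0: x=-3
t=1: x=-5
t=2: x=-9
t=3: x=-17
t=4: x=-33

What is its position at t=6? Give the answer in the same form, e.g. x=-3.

Step-to-step displacements: -2, -4, -8, -16; each is 2× the previous.
step 5: -33 − 32 → x=-65
step 6: -65 − 64 → x=-129

x=-129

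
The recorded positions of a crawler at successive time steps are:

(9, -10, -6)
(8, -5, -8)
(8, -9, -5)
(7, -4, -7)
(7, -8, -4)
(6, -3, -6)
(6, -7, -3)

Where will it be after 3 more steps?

(4, -1, -4)

The moves between consecutive positions are (-1, +5, -2), (+0, -4, +3), (-1, +5, -2), (+0, -4, +3), (-1, +5, -2), (+0, -4, +3); they repeat the 2-cycle [(-1, +5, -2), (+0, -4, +3)].
step 7: apply (-1, +5, -2) → (5, -2, -5)
step 8: apply (+0, -4, +3) → (5, -6, -2)
step 9: apply (-1, +5, -2) → (4, -1, -4)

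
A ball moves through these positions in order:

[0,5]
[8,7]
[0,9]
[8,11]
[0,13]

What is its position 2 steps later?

First: cycles through 0, 8 every 2 steps. Step 6 lands at position 0 of the cycle → 0.
Second: linear, +2 per step → 17 at step 6.

[0,17]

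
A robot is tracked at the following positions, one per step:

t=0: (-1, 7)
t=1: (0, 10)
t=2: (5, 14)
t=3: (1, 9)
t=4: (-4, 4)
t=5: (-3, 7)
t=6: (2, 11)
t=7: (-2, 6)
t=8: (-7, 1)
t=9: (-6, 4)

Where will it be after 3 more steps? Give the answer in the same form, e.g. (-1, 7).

Differencing gives (+1, +3), (+5, +4), (-4, -5), (-5, -5), (+1, +3), (+5, +4), (-4, -5), (-5, -5), (+1, +3). This is the pattern (+1, +3), (+5, +4), (-4, -5), (-5, -5) repeated.
step 10: apply (+5, +4) → (-1, 8)
step 11: apply (-4, -5) → (-5, 3)
step 12: apply (-5, -5) → (-10, -2)

(-10, -2)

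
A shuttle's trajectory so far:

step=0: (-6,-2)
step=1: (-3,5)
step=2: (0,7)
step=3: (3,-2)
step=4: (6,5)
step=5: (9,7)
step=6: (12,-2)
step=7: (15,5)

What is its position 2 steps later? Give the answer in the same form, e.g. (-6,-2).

(21,-2)

First: linear, +3 per step → 21 at step 9.
Second: cycles through -2, 5, 7 every 3 steps. Step 9 lands at position 0 of the cycle → -2.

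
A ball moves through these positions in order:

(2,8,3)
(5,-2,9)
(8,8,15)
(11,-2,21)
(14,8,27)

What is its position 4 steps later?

(26,8,51)

The first coordinate changes by +3 each step, so at step 8 it is 2 + 8·(3) = 26.
The second coordinate repeats the cycle [8, -2] with period 2; step 8 mod 2 = 0, giving 8.
The third coordinate changes by +6 each step, so at step 8 it is 3 + 8·(6) = 51.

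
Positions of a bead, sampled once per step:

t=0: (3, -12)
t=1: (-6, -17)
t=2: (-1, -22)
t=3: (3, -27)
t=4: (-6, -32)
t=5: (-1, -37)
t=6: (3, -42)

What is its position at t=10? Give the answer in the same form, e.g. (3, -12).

First: cycles through 3, -6, -1 every 3 steps. Step 10 lands at position 1 of the cycle → -6.
Second: linear, -5 per step → -62 at step 10.

(-6, -62)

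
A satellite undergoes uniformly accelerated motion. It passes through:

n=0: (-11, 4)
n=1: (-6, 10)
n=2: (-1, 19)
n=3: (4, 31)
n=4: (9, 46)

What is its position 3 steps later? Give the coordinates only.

(24, 109)

Taking differences between consecutive positions: (+5, +6), (+5, +9), (+5, +12), (+5, +15). These grow by (+0, +3) each step.
step 5: (9, 46) + (+5, +18) → (14, 64)
step 6: (14, 64) + (+5, +21) → (19, 85)
step 7: (19, 85) + (+5, +24) → (24, 109)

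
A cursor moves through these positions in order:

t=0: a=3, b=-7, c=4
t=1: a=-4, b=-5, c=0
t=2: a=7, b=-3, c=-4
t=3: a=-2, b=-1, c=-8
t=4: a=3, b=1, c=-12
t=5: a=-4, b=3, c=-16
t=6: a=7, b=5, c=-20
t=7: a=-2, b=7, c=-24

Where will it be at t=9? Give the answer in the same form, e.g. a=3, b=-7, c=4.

a=-4, b=11, c=-32

A: cycles through 3, -4, 7, -2 every 4 steps. Step 9 lands at position 1 of the cycle → -4.
B: linear, +2 per step → 11 at step 9.
C: linear, -4 per step → -32 at step 9.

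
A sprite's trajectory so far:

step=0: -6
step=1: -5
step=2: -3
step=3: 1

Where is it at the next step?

Step-to-step displacements: +1, +2, +4; each is 2× the previous.
step 4: 1 + 8 → 9

9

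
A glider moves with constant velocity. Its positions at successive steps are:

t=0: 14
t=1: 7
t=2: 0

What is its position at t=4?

The position changes by -7 every step.
step 3: 0 − 7 → -7
step 4: -7 − 7 → -14

-14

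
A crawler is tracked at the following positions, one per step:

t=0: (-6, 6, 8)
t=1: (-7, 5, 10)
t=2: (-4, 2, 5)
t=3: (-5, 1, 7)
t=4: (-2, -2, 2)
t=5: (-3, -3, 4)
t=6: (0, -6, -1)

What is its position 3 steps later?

(1, -11, -2)

The moves between consecutive positions are (-1, -1, +2), (+3, -3, -5), (-1, -1, +2), (+3, -3, -5), (-1, -1, +2), (+3, -3, -5); they repeat the 2-cycle [(-1, -1, +2), (+3, -3, -5)].
step 7: apply (-1, -1, +2) → (-1, -7, 1)
step 8: apply (+3, -3, -5) → (2, -10, -4)
step 9: apply (-1, -1, +2) → (1, -11, -2)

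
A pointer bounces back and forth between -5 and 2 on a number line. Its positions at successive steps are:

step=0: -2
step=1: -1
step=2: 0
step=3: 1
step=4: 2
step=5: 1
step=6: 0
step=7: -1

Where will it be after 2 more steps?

The value travels 1 per step and bounces off the walls at -5 and 2.
  step 8: -1 → -2
  step 9: -2 → -3

-3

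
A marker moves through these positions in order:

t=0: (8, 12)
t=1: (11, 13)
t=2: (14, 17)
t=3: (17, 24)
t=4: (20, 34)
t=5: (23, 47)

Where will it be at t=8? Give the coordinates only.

First differences are (+3, +1), (+3, +4), (+3, +7), (+3, +10), (+3, +13); their common second difference is (+0, +3) (constant acceleration).
step 6: (23, 47) + (+3, +16) → (26, 63)
step 7: (26, 63) + (+3, +19) → (29, 82)
step 8: (29, 82) + (+3, +22) → (32, 104)

(32, 104)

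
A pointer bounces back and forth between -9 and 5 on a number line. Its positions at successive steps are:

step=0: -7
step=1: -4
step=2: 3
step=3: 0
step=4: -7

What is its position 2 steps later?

The value travels 7 per step and bounces off the walls at -9 and 5.
  step 5: -7 → -4
  step 6: -4 → 3

3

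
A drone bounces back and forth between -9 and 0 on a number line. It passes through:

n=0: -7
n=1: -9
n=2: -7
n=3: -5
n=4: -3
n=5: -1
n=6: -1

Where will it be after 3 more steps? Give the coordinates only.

The value reflects between -9 and 0, moving 2 per step.
  step 7: -1 → -3
  step 8: -3 → -5
  step 9: -5 → -7

-7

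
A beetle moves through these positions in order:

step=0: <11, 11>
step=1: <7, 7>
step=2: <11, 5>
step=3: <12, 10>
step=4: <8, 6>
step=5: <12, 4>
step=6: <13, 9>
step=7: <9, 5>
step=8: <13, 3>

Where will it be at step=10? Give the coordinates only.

<10, 4>

The moves between consecutive positions are <-4, -4>, <+4, -2>, <+1, +5>, <-4, -4>, <+4, -2>, <+1, +5>, <-4, -4>, <+4, -2>; they repeat the 3-cycle [<-4, -4>, <+4, -2>, <+1, +5>].
step 9: apply <+1, +5> → <14, 8>
step 10: apply <-4, -4> → <10, 4>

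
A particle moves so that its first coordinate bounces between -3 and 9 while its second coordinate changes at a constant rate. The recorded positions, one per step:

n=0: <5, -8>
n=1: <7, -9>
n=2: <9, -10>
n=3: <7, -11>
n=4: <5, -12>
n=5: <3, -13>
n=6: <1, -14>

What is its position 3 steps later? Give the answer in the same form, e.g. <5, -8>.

The first coordinate reflects between -3 and 9, moving 2 per step.
  step 7: 1 → -1
  step 8: -1 → -3
  step 9: -3 → -1
The second coordinate changes by -1 each step: at step 9 it is -17.

<-1, -17>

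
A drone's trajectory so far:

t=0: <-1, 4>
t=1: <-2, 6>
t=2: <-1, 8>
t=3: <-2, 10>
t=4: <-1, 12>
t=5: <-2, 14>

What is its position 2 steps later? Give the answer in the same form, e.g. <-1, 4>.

The first coordinate repeats the cycle [-1, -2] with period 2; step 7 mod 2 = 1, giving -2.
The second coordinate changes by +2 each step, so at step 7 it is 4 + 7·(2) = 18.

<-2, 18>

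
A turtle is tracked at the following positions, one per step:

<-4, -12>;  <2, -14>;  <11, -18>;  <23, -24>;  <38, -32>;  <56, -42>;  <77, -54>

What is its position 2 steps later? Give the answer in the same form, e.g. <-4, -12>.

Taking differences between consecutive positions: <+6, -2>, <+9, -4>, <+12, -6>, <+15, -8>, <+18, -10>, <+21, -12>. These grow by <+3, -2> each step.
step 7: <77, -54> + <+24, -14> → <101, -68>
step 8: <101, -68> + <+27, -16> → <128, -84>

<128, -84>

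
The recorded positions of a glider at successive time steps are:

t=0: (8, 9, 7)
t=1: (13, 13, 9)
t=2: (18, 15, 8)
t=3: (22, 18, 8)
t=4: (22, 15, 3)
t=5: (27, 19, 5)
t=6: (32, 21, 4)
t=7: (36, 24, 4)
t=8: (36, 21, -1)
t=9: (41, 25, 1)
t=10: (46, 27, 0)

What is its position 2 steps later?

The moves between consecutive positions are (+5, +4, +2), (+5, +2, -1), (+4, +3, +0), (+0, -3, -5), (+5, +4, +2), (+5, +2, -1), (+4, +3, +0), (+0, -3, -5), (+5, +4, +2), (+5, +2, -1); they repeat the 4-cycle [(+5, +4, +2), (+5, +2, -1), (+4, +3, +0), (+0, -3, -5)].
step 11: apply (+4, +3, +0) → (50, 30, 0)
step 12: apply (+0, -3, -5) → (50, 27, -5)

(50, 27, -5)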